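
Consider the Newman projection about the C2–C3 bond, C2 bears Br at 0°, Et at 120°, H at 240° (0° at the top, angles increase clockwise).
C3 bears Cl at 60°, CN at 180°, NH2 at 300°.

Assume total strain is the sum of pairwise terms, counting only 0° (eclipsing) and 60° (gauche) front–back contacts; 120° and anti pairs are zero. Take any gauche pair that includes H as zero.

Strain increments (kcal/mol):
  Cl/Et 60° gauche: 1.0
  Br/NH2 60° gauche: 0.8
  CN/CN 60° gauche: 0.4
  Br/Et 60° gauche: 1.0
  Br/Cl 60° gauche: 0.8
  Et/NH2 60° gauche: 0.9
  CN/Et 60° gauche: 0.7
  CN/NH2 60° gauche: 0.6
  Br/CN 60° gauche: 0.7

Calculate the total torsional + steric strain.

3.3 kcal/mol

This conformer (staggered): Br(0°)/Cl(60°) gauche 0.8; Br(0°)/NH2(300°) gauche 0.8; Et(120°)/Cl(60°) gauche 1.0; Et(120°)/CN(180°) gauche 0.7 → 3.3 kcal/mol.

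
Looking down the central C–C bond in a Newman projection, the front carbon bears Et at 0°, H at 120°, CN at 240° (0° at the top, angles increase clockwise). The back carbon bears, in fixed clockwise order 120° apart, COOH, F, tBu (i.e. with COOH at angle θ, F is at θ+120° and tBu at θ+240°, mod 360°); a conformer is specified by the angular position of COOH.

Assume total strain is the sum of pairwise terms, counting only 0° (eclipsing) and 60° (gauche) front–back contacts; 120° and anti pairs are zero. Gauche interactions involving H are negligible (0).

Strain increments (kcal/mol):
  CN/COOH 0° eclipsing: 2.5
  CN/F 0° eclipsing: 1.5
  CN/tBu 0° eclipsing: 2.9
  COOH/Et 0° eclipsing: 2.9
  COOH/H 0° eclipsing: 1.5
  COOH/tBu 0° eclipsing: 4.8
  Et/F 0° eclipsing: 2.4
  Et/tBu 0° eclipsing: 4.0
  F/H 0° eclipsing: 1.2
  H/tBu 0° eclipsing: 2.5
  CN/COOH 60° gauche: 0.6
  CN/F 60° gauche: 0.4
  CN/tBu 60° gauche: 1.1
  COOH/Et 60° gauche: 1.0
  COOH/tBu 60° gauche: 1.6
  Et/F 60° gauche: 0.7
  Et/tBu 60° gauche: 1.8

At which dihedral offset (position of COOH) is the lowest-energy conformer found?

300°

COOH at 0° (eclipsed): Et(0°)/COOH(0°) eclipsed 2.9; H(120°)/F(120°) eclipsed 1.2; CN(240°)/tBu(240°) eclipsed 2.9 → 7.0 kcal/mol.
COOH at 60° (staggered): Et(0°)/COOH(60°) gauche 1.0; Et(0°)/tBu(300°) gauche 1.8; CN(240°)/F(180°) gauche 0.4; CN(240°)/tBu(300°) gauche 1.1 → 4.3 kcal/mol.
COOH at 120° (eclipsed): Et(0°)/tBu(0°) eclipsed 4.0; H(120°)/COOH(120°) eclipsed 1.5; CN(240°)/F(240°) eclipsed 1.5 → 7.0 kcal/mol.
COOH at 180° (staggered): Et(0°)/F(300°) gauche 0.7; Et(0°)/tBu(60°) gauche 1.8; CN(240°)/COOH(180°) gauche 0.6; CN(240°)/F(300°) gauche 0.4 → 3.5 kcal/mol.
COOH at 240° (eclipsed): Et(0°)/F(0°) eclipsed 2.4; H(120°)/tBu(120°) eclipsed 2.5; CN(240°)/COOH(240°) eclipsed 2.5 → 7.4 kcal/mol.
COOH at 300° (staggered): Et(0°)/COOH(300°) gauche 1.0; Et(0°)/F(60°) gauche 0.7; CN(240°)/COOH(300°) gauche 0.6; CN(240°)/tBu(180°) gauche 1.1 → 3.4 kcal/mol.
The minimum (3.4 kcal/mol) occurs with COOH at 300°.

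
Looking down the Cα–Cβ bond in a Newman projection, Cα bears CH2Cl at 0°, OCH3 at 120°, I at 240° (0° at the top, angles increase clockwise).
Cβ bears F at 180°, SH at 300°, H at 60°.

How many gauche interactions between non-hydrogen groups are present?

Non-H gauche pairs: CH2Cl(0°)/SH(300°); OCH3(120°)/F(180°); I(240°)/F(180°); I(240°)/SH(300°) — 4 interactions.

4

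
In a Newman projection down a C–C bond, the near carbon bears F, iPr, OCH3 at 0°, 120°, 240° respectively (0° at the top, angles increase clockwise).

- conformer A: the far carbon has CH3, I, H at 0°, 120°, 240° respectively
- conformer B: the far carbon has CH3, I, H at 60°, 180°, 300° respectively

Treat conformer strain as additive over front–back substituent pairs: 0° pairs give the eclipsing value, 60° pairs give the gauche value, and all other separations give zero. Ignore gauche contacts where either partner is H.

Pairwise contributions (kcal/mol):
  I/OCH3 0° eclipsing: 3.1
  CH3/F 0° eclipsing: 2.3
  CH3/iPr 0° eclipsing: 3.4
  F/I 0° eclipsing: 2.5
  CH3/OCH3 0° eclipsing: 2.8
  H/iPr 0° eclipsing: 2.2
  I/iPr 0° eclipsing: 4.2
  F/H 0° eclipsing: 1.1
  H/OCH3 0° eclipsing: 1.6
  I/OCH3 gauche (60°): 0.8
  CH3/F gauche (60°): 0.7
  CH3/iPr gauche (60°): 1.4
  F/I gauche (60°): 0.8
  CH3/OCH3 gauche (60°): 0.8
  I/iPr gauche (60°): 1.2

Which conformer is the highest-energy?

A

A is eclipsed. F at 0° is eclipsed with CH3 at 0° (2.3); iPr at 120° is eclipsed with I at 120° (4.2); OCH3 at 240° is eclipsed with H at 240° (1.6). Total 8.1 kcal/mol.
B is staggered. F at 0° is gauche with CH3 at 60° (0.7); iPr at 120° is gauche with CH3 at 60° (1.4); iPr at 120° is gauche with I at 180° (1.2); OCH3 at 240° is gauche with I at 180° (0.8). Total 4.1 kcal/mol.
A has the highest total (8.1 kcal/mol).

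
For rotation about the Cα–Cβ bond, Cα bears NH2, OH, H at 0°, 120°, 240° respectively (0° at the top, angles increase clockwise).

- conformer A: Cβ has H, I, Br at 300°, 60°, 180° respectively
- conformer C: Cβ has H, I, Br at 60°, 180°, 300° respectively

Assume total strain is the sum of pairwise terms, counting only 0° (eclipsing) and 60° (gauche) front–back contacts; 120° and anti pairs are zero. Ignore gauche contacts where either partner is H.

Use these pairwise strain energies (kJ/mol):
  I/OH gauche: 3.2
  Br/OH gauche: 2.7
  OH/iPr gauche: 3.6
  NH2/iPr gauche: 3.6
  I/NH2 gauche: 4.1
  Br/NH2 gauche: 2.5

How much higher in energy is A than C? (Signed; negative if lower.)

+4.3 kJ/mol

A is staggered. NH2 at 0° is gauche with I at 60° (4.1); OH at 120° is gauche with I at 60° (3.2); OH at 120° is gauche with Br at 180° (2.7). Total 10.0 kJ/mol.
C is staggered. NH2 at 0° is gauche with Br at 300° (2.5); OH at 120° is gauche with I at 180° (3.2). Total 5.7 kJ/mol.
E(A) − E(C) = 10.0 − 5.7 = +4.3 kJ/mol.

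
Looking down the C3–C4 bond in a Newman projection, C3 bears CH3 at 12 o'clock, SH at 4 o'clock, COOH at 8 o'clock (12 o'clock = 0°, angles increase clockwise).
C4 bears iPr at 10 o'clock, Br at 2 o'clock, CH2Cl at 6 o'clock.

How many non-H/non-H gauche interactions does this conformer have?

Non-H gauche pairs: CH3(0°)/iPr(300°); CH3(0°)/Br(60°); SH(120°)/Br(60°); SH(120°)/CH2Cl(180°); COOH(240°)/iPr(300°); COOH(240°)/CH2Cl(180°) — 6 interactions.

6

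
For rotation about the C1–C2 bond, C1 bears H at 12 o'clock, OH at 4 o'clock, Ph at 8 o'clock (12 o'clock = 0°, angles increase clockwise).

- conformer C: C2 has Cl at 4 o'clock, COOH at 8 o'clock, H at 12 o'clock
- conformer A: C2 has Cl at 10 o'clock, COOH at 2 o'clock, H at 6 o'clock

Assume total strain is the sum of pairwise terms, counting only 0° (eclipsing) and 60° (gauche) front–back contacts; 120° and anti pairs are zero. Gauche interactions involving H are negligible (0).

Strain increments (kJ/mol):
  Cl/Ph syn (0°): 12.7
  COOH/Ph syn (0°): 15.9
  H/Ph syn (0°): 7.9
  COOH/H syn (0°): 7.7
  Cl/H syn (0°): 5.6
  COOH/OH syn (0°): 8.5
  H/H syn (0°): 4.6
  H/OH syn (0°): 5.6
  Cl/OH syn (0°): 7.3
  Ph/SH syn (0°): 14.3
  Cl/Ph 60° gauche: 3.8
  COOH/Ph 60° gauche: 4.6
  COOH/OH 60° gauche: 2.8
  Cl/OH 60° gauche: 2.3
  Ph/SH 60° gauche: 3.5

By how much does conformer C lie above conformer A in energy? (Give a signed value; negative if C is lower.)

+21.2 kJ/mol

C (eclipsed): H(0°)/H(0°) eclipsed 4.6; OH(120°)/Cl(120°) eclipsed 7.3; Ph(240°)/COOH(240°) eclipsed 15.9 → 27.8 kJ/mol.
A (staggered): OH(120°)/COOH(60°) gauche 2.8; Ph(240°)/Cl(300°) gauche 3.8 → 6.6 kJ/mol.
E(C) − E(A) = 27.8 − 6.6 = +21.2 kJ/mol.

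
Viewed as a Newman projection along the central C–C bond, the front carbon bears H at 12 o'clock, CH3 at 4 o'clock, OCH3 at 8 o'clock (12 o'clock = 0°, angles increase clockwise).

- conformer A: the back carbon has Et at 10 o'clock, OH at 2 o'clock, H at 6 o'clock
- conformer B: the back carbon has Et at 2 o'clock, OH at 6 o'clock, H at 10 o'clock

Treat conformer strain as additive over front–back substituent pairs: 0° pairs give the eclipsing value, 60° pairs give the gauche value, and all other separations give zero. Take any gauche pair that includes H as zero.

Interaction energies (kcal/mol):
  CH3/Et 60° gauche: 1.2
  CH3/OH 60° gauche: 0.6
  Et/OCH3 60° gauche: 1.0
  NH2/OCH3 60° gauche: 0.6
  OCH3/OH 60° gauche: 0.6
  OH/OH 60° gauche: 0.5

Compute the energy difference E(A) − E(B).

A is staggered. CH3 at 120° is gauche with OH at 60° (0.6); OCH3 at 240° is gauche with Et at 300° (1.0). Total 1.6 kcal/mol.
B is staggered. CH3 at 120° is gauche with Et at 60° (1.2); CH3 at 120° is gauche with OH at 180° (0.6); OCH3 at 240° is gauche with OH at 180° (0.6). Total 2.4 kcal/mol.
E(A) − E(B) = 1.6 − 2.4 = -0.8 kcal/mol.

-0.8 kcal/mol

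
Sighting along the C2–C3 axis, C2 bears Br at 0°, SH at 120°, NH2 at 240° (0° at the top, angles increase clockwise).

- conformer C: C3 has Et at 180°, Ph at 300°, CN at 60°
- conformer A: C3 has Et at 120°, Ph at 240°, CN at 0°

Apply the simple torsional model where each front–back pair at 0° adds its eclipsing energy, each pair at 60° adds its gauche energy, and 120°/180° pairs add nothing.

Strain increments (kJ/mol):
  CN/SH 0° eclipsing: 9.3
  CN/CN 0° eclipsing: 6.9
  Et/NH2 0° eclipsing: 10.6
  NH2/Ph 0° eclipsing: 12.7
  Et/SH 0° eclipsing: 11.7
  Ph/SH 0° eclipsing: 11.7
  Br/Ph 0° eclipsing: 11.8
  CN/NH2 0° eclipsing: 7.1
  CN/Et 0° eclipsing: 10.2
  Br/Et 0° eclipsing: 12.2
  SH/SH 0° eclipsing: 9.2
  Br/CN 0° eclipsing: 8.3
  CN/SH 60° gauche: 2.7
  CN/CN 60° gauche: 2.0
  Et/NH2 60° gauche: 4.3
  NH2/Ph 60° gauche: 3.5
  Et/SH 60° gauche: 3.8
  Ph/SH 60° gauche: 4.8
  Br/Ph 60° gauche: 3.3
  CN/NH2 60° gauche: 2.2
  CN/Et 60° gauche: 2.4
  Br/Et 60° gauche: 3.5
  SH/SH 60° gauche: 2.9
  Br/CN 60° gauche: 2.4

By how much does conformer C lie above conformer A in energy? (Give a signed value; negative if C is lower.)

-12.7 kJ/mol

C (staggered): Br(0°)/Ph(300°) gauche 3.3; Br(0°)/CN(60°) gauche 2.4; SH(120°)/Et(180°) gauche 3.8; SH(120°)/CN(60°) gauche 2.7; NH2(240°)/Et(180°) gauche 4.3; NH2(240°)/Ph(300°) gauche 3.5 → 20.0 kJ/mol.
A (eclipsed): Br(0°)/CN(0°) eclipsed 8.3; SH(120°)/Et(120°) eclipsed 11.7; NH2(240°)/Ph(240°) eclipsed 12.7 → 32.7 kJ/mol.
E(C) − E(A) = 20.0 − 32.7 = -12.7 kJ/mol.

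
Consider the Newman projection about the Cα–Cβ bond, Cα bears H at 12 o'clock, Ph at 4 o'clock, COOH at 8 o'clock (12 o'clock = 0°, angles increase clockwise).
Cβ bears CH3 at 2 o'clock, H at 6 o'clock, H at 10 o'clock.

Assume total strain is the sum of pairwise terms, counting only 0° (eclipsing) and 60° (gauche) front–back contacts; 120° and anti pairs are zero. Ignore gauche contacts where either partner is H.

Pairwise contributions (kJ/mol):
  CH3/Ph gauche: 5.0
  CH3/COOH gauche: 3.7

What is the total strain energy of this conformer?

5.0 kJ/mol

This conformer (staggered): Ph(120°)/CH3(60°) gauche 5.0 → 5.0 kJ/mol.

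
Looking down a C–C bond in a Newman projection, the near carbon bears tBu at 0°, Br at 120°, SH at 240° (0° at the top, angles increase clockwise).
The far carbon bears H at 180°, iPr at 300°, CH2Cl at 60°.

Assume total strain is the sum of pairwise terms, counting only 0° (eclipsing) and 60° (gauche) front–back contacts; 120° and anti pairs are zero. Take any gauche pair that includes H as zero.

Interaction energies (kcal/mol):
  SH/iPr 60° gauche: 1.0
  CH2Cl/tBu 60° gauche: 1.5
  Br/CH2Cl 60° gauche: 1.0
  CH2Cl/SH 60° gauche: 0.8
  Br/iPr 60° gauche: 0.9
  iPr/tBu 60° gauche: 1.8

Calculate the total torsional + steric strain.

5.3 kcal/mol

This conformer (staggered): tBu–iPr gauche, tBu–CH2Cl gauche, Br–CH2Cl gauche, SH–iPr gauche; 1.8 + 1.5 + 1.0 + 1.0 = 5.3 kcal/mol.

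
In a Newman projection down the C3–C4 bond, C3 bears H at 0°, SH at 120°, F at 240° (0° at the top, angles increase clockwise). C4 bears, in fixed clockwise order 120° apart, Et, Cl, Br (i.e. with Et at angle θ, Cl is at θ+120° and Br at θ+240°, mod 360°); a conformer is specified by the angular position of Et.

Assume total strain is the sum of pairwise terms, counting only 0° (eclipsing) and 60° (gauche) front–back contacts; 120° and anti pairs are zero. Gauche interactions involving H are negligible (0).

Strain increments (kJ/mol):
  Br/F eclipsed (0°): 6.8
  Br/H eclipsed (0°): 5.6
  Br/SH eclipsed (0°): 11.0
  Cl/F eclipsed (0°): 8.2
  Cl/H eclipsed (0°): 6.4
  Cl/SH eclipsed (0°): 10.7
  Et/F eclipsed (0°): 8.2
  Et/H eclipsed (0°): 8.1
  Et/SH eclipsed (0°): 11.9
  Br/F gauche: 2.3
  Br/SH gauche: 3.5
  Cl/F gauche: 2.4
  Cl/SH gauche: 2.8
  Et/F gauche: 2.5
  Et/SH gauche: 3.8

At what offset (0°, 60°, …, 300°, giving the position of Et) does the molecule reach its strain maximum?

120°

Et at 0° (eclipsed): H(0°)/Et(0°) eclipsed 8.1; SH(120°)/Cl(120°) eclipsed 10.7; F(240°)/Br(240°) eclipsed 6.8 → 25.6 kJ/mol.
Et at 60° (staggered): SH(120°)/Et(60°) gauche 3.8; SH(120°)/Cl(180°) gauche 2.8; F(240°)/Cl(180°) gauche 2.4; F(240°)/Br(300°) gauche 2.3 → 11.3 kJ/mol.
Et at 120° (eclipsed): H(0°)/Br(0°) eclipsed 5.6; SH(120°)/Et(120°) eclipsed 11.9; F(240°)/Cl(240°) eclipsed 8.2 → 25.7 kJ/mol.
Et at 180° (staggered): SH(120°)/Et(180°) gauche 3.8; SH(120°)/Br(60°) gauche 3.5; F(240°)/Et(180°) gauche 2.5; F(240°)/Cl(300°) gauche 2.4 → 12.2 kJ/mol.
Et at 240° (eclipsed): H(0°)/Cl(0°) eclipsed 6.4; SH(120°)/Br(120°) eclipsed 11.0; F(240°)/Et(240°) eclipsed 8.2 → 25.6 kJ/mol.
Et at 300° (staggered): SH(120°)/Cl(60°) gauche 2.8; SH(120°)/Br(180°) gauche 3.5; F(240°)/Et(300°) gauche 2.5; F(240°)/Br(180°) gauche 2.3 → 11.1 kJ/mol.
The maximum (25.7 kJ/mol) occurs with Et at 120°.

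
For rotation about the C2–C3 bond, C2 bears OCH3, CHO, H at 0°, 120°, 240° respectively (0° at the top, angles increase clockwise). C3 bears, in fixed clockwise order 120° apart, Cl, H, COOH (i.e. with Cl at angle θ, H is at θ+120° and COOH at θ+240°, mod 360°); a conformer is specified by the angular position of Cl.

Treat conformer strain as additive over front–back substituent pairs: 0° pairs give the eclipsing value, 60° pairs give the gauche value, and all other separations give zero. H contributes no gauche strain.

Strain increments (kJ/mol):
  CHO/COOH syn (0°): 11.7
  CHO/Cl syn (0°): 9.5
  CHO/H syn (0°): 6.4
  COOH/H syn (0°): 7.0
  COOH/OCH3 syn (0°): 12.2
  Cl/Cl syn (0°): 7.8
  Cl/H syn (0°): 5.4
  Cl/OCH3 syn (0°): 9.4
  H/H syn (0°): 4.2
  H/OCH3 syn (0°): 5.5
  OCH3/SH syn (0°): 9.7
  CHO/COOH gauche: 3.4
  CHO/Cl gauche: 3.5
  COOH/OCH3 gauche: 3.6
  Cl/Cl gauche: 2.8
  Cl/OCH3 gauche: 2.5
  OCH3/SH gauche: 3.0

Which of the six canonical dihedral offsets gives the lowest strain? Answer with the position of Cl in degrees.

300°

Cl at 0° (eclipsed): OCH3–Cl eclipsed, CHO–H eclipsed, H–COOH eclipsed; 9.4 + 6.4 + 7.0 = 22.8 kJ/mol.
Cl at 60° (staggered): OCH3–Cl gauche, OCH3–COOH gauche, CHO–Cl gauche; 2.5 + 3.6 + 3.5 = 9.6 kJ/mol.
Cl at 120° (eclipsed): OCH3–COOH eclipsed, CHO–Cl eclipsed, H–H eclipsed; 12.2 + 9.5 + 4.2 = 25.9 kJ/mol.
Cl at 180° (staggered): OCH3–COOH gauche, CHO–Cl gauche, CHO–COOH gauche; 3.6 + 3.5 + 3.4 = 10.5 kJ/mol.
Cl at 240° (eclipsed): OCH3–H eclipsed, CHO–COOH eclipsed, H–Cl eclipsed; 5.5 + 11.7 + 5.4 = 22.6 kJ/mol.
Cl at 300° (staggered): OCH3–Cl gauche, CHO–COOH gauche; 2.5 + 3.4 = 5.9 kJ/mol.
The minimum (5.9 kJ/mol) occurs with Cl at 300°.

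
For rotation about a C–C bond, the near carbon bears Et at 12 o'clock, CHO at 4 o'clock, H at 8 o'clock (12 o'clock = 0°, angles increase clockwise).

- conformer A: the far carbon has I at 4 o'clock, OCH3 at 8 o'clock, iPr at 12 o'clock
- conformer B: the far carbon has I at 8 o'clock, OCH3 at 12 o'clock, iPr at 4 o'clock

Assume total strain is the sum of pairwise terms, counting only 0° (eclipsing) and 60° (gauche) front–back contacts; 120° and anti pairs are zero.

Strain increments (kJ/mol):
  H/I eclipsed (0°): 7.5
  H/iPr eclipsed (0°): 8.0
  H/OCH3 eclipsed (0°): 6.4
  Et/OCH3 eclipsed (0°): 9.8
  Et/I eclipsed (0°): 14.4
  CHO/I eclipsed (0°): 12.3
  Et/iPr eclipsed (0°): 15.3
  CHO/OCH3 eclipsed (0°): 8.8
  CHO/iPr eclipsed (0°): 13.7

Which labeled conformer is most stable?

A (eclipsed): Et–iPr eclipsed, CHO–I eclipsed, H–OCH3 eclipsed; 15.3 + 12.3 + 6.4 = 34.0 kJ/mol.
B (eclipsed): Et–OCH3 eclipsed, CHO–iPr eclipsed, H–I eclipsed; 9.8 + 13.7 + 7.5 = 31.0 kJ/mol.
B has the lowest total (31.0 kJ/mol).

B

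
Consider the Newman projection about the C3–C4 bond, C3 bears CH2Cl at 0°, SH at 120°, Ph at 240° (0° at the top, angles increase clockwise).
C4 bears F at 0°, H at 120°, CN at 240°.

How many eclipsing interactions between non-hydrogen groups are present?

2

Non-H eclipsing pairs: CH2Cl(0°)/F(0°); Ph(240°)/CN(240°) — 2 interactions.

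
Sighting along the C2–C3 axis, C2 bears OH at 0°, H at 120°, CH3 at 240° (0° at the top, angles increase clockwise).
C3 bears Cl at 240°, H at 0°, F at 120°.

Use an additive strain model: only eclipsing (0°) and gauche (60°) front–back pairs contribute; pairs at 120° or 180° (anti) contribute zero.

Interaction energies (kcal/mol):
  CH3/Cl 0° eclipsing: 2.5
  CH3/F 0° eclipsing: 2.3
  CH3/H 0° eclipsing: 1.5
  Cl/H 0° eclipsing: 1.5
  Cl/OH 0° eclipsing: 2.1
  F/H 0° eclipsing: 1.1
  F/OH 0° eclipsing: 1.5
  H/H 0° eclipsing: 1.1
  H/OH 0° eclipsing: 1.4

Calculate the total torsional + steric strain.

This conformer (eclipsed): OH(0°)/H(0°) eclipsed 1.4; H(120°)/F(120°) eclipsed 1.1; CH3(240°)/Cl(240°) eclipsed 2.5 → 5.0 kcal/mol.

5.0 kcal/mol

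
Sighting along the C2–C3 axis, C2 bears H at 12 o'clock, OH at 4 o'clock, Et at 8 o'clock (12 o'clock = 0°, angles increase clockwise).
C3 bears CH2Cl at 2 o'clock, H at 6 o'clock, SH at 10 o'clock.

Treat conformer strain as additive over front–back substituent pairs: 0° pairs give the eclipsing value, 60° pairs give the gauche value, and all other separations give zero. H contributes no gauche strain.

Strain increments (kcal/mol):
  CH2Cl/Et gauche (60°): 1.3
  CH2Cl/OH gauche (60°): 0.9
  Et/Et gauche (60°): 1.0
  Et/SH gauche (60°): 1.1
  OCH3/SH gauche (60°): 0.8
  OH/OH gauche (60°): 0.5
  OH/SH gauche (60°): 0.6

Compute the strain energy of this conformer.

This conformer (staggered): OH–CH2Cl gauche, Et–SH gauche; 0.9 + 1.1 = 2.0 kcal/mol.

2.0 kcal/mol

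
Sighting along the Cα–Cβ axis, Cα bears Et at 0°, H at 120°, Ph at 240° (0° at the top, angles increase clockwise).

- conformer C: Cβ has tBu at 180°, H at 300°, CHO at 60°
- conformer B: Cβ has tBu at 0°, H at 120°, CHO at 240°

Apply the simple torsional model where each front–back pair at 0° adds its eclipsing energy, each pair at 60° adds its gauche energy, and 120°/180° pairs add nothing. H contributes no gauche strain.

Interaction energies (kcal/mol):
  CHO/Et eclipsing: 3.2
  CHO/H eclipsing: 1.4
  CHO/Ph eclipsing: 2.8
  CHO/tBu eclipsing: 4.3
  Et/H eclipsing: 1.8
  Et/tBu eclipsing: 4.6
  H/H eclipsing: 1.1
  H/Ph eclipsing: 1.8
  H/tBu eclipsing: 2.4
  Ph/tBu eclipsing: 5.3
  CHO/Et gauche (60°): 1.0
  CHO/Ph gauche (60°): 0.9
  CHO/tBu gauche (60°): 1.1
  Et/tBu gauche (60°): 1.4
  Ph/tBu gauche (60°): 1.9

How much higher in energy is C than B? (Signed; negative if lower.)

C (staggered): Et–CHO gauche, Ph–tBu gauche; 1.0 + 1.9 = 2.9 kcal/mol.
B (eclipsed): Et–tBu eclipsed, H–H eclipsed, Ph–CHO eclipsed; 4.6 + 1.1 + 2.8 = 8.5 kcal/mol.
E(C) − E(B) = 2.9 − 8.5 = -5.6 kcal/mol.

-5.6 kcal/mol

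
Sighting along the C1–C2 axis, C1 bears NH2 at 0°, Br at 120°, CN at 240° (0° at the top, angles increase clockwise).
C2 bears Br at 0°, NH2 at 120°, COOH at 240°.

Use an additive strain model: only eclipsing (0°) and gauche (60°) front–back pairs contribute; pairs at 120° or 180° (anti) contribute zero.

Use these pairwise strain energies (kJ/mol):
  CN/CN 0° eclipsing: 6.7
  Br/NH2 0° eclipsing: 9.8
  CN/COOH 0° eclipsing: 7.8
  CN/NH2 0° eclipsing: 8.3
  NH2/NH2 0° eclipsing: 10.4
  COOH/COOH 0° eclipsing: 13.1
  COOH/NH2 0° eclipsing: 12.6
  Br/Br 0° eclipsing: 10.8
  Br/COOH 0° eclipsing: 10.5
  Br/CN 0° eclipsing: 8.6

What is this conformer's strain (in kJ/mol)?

This conformer is eclipsed. NH2 at 0° is eclipsed with Br at 0° (9.8); Br at 120° is eclipsed with NH2 at 120° (9.8); CN at 240° is eclipsed with COOH at 240° (7.8). Total 27.4 kJ/mol.

27.4 kJ/mol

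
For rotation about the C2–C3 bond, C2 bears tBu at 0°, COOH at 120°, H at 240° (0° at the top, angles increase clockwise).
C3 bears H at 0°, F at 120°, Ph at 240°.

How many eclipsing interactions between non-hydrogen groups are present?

1

Non-H eclipsing pairs: COOH(120°)/F(120°) — 1 interaction.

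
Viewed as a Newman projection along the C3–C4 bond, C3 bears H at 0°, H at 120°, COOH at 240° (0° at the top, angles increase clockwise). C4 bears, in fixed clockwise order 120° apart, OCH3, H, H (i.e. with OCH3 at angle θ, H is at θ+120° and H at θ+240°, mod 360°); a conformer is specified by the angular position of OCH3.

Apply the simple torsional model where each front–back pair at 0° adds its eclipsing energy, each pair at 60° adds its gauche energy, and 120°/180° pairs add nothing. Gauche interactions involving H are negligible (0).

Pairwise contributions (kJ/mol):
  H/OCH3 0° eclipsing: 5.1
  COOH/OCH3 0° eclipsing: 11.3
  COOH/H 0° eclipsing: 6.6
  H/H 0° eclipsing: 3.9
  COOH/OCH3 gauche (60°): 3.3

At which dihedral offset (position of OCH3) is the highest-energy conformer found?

OCH3 at 0° is eclipsed. H at 0° is eclipsed with OCH3 at 0° (5.1); H at 120° is eclipsed with H at 120° (3.9); COOH at 240° is eclipsed with H at 240° (6.6). Total 15.6 kJ/mol.
OCH3 at 60° (staggered): no non-H gauche contacts → 0.0 kJ/mol.
OCH3 at 120° is eclipsed. H at 0° is eclipsed with H at 0° (3.9); H at 120° is eclipsed with OCH3 at 120° (5.1); COOH at 240° is eclipsed with H at 240° (6.6). Total 15.6 kJ/mol.
OCH3 at 180° is staggered. COOH at 240° is gauche with OCH3 at 180° (3.3). Total 3.3 kJ/mol.
OCH3 at 240° is eclipsed. H at 0° is eclipsed with H at 0° (3.9); H at 120° is eclipsed with H at 120° (3.9); COOH at 240° is eclipsed with OCH3 at 240° (11.3). Total 19.1 kJ/mol.
OCH3 at 300° is staggered. COOH at 240° is gauche with OCH3 at 300° (3.3). Total 3.3 kJ/mol.
The maximum (19.1 kJ/mol) occurs with OCH3 at 240°.

240°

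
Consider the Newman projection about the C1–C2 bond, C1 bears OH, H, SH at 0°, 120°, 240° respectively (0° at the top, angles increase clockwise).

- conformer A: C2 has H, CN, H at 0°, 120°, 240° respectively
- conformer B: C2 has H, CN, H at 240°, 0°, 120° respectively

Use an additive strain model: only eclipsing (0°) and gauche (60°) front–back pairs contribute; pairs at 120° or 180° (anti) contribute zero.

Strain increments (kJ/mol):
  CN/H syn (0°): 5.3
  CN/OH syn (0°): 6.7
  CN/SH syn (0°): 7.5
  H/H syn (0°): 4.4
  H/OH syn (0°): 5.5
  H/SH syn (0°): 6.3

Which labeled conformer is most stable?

A (eclipsed): OH(0°)/H(0°) eclipsed 5.5; H(120°)/CN(120°) eclipsed 5.3; SH(240°)/H(240°) eclipsed 6.3 → 17.1 kJ/mol.
B (eclipsed): OH(0°)/CN(0°) eclipsed 6.7; H(120°)/H(120°) eclipsed 4.4; SH(240°)/H(240°) eclipsed 6.3 → 17.4 kJ/mol.
A has the lowest total (17.1 kJ/mol).

A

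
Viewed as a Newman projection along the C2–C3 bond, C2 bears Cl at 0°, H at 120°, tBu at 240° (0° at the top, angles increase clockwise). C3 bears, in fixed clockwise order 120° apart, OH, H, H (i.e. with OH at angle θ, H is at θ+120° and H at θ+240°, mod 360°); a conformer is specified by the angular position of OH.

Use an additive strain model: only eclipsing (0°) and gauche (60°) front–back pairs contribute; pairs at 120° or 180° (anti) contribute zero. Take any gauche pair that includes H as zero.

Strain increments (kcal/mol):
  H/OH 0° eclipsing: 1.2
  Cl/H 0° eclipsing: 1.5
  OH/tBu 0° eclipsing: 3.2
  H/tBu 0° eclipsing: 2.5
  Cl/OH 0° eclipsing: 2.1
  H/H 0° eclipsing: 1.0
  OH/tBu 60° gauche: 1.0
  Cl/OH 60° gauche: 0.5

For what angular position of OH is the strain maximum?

OH at 0° (eclipsed): Cl(0°)/OH(0°) eclipsed 2.1; H(120°)/H(120°) eclipsed 1.0; tBu(240°)/H(240°) eclipsed 2.5 → 5.6 kcal/mol.
OH at 60° (staggered): Cl(0°)/OH(60°) gauche 0.5 → 0.5 kcal/mol.
OH at 120° (eclipsed): Cl(0°)/H(0°) eclipsed 1.5; H(120°)/OH(120°) eclipsed 1.2; tBu(240°)/H(240°) eclipsed 2.5 → 5.2 kcal/mol.
OH at 180° (staggered): tBu(240°)/OH(180°) gauche 1.0 → 1.0 kcal/mol.
OH at 240° (eclipsed): Cl(0°)/H(0°) eclipsed 1.5; H(120°)/H(120°) eclipsed 1.0; tBu(240°)/OH(240°) eclipsed 3.2 → 5.7 kcal/mol.
OH at 300° (staggered): Cl(0°)/OH(300°) gauche 0.5; tBu(240°)/OH(300°) gauche 1.0 → 1.5 kcal/mol.
The maximum (5.7 kcal/mol) occurs with OH at 240°.

240°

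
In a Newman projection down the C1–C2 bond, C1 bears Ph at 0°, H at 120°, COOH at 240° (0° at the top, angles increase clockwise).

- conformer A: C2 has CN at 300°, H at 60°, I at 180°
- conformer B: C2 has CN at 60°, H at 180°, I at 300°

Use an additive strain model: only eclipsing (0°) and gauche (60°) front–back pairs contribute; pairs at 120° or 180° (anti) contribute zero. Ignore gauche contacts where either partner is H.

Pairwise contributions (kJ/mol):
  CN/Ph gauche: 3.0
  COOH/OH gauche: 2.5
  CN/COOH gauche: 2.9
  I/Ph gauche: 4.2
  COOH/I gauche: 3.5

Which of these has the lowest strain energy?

A

A (staggered): Ph(0°)/CN(300°) gauche 3.0; COOH(240°)/CN(300°) gauche 2.9; COOH(240°)/I(180°) gauche 3.5 → 9.4 kJ/mol.
B (staggered): Ph(0°)/CN(60°) gauche 3.0; Ph(0°)/I(300°) gauche 4.2; COOH(240°)/I(300°) gauche 3.5 → 10.7 kJ/mol.
A has the lowest total (9.4 kJ/mol).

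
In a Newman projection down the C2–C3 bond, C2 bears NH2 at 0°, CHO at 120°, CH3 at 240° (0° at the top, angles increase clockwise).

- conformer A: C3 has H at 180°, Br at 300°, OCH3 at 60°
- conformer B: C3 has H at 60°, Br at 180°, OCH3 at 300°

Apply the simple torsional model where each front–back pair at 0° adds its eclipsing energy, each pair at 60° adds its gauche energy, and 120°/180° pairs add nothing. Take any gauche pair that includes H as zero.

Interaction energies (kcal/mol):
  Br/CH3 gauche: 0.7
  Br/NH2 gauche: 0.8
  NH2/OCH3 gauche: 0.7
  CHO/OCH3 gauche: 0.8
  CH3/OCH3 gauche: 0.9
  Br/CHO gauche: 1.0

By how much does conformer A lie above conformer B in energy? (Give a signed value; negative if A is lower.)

A (staggered): NH2(0°)/Br(300°) gauche 0.8; NH2(0°)/OCH3(60°) gauche 0.7; CHO(120°)/OCH3(60°) gauche 0.8; CH3(240°)/Br(300°) gauche 0.7 → 3.0 kcal/mol.
B (staggered): NH2(0°)/OCH3(300°) gauche 0.7; CHO(120°)/Br(180°) gauche 1.0; CH3(240°)/Br(180°) gauche 0.7; CH3(240°)/OCH3(300°) gauche 0.9 → 3.3 kcal/mol.
E(A) − E(B) = 3.0 − 3.3 = -0.3 kcal/mol.

-0.3 kcal/mol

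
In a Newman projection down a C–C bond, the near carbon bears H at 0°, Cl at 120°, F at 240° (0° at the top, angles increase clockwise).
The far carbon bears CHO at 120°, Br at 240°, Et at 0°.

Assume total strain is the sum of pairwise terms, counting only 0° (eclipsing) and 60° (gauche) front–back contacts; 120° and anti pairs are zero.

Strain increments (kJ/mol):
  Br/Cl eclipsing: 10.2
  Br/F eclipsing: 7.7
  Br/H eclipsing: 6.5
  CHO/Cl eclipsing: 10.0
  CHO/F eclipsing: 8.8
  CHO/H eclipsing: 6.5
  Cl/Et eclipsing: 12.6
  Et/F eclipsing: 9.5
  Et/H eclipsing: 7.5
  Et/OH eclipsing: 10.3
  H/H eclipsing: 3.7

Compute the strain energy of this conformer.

This conformer (eclipsed): H(0°)/Et(0°) eclipsed 7.5; Cl(120°)/CHO(120°) eclipsed 10.0; F(240°)/Br(240°) eclipsed 7.7 → 25.2 kJ/mol.

25.2 kJ/mol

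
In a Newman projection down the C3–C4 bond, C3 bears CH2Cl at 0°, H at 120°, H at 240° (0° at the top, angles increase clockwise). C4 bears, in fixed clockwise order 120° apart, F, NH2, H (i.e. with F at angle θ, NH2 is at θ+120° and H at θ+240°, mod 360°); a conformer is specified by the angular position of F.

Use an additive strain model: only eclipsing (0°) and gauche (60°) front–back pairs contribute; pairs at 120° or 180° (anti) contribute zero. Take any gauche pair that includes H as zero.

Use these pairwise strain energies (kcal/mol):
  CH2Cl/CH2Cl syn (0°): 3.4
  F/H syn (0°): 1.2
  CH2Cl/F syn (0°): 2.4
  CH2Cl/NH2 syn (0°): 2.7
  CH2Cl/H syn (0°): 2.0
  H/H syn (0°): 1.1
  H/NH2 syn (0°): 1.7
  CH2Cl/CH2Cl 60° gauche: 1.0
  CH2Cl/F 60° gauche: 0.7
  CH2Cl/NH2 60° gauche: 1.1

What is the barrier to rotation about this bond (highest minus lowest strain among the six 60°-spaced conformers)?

F at 0° (eclipsed): CH2Cl(0°)/F(0°) eclipsed 2.4; H(120°)/NH2(120°) eclipsed 1.7; H(240°)/H(240°) eclipsed 1.1 → 5.2 kcal/mol.
F at 60° (staggered): CH2Cl(0°)/F(60°) gauche 0.7 → 0.7 kcal/mol.
F at 120° (eclipsed): CH2Cl(0°)/H(0°) eclipsed 2.0; H(120°)/F(120°) eclipsed 1.2; H(240°)/NH2(240°) eclipsed 1.7 → 4.9 kcal/mol.
F at 180° (staggered): CH2Cl(0°)/NH2(300°) gauche 1.1 → 1.1 kcal/mol.
F at 240° (eclipsed): CH2Cl(0°)/NH2(0°) eclipsed 2.7; H(120°)/H(120°) eclipsed 1.1; H(240°)/F(240°) eclipsed 1.2 → 5.0 kcal/mol.
F at 300° (staggered): CH2Cl(0°)/F(300°) gauche 0.7; CH2Cl(0°)/NH2(60°) gauche 1.1 → 1.8 kcal/mol.
Max at 0° (5.2 kcal/mol), min at 60° (0.7 kcal/mol); barrier = 4.5 kcal/mol.

4.5 kcal/mol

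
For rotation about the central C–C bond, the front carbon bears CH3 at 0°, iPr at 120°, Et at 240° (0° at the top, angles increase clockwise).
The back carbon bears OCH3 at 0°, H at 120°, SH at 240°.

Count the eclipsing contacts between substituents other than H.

2

Non-H eclipsing pairs: CH3(0°)/OCH3(0°); Et(240°)/SH(240°) — 2 interactions.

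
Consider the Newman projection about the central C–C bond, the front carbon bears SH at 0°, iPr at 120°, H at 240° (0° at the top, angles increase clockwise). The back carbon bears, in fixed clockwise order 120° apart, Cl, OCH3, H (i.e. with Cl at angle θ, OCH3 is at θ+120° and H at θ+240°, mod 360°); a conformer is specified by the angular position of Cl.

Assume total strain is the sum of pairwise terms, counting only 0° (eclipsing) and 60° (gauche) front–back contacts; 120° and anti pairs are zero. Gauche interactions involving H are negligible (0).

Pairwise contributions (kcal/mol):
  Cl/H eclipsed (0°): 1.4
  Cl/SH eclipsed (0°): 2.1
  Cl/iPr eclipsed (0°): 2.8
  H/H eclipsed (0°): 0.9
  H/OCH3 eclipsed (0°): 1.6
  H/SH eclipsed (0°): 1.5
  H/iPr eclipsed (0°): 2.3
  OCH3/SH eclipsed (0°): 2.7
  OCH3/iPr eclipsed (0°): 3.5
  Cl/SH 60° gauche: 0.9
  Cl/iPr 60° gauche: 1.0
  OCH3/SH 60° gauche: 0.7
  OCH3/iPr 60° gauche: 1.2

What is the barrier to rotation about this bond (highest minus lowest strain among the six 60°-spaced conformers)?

4.8 kcal/mol

Cl at 0° (eclipsed): SH(0°)/Cl(0°) eclipsed 2.1; iPr(120°)/OCH3(120°) eclipsed 3.5; H(240°)/H(240°) eclipsed 0.9 → 6.5 kcal/mol.
Cl at 60° (staggered): SH(0°)/Cl(60°) gauche 0.9; iPr(120°)/Cl(60°) gauche 1.0; iPr(120°)/OCH3(180°) gauche 1.2 → 3.1 kcal/mol.
Cl at 120° (eclipsed): SH(0°)/H(0°) eclipsed 1.5; iPr(120°)/Cl(120°) eclipsed 2.8; H(240°)/OCH3(240°) eclipsed 1.6 → 5.9 kcal/mol.
Cl at 180° (staggered): SH(0°)/OCH3(300°) gauche 0.7; iPr(120°)/Cl(180°) gauche 1.0 → 1.7 kcal/mol.
Cl at 240° (eclipsed): SH(0°)/OCH3(0°) eclipsed 2.7; iPr(120°)/H(120°) eclipsed 2.3; H(240°)/Cl(240°) eclipsed 1.4 → 6.4 kcal/mol.
Cl at 300° (staggered): SH(0°)/Cl(300°) gauche 0.9; SH(0°)/OCH3(60°) gauche 0.7; iPr(120°)/OCH3(60°) gauche 1.2 → 2.8 kcal/mol.
Max at 0° (6.5 kcal/mol), min at 180° (1.7 kcal/mol); barrier = 4.8 kcal/mol.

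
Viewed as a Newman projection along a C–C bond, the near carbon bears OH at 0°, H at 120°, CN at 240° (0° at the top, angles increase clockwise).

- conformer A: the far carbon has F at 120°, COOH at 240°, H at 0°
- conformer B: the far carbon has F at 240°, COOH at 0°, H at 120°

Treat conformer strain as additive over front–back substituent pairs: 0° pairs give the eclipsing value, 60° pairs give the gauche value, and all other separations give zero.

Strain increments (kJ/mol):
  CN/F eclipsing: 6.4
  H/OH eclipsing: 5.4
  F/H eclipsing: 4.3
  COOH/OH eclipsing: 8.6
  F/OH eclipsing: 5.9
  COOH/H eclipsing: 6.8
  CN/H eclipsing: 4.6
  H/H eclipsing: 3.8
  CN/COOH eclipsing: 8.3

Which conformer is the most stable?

A

A (eclipsed): OH(0°)/H(0°) eclipsed 5.4; H(120°)/F(120°) eclipsed 4.3; CN(240°)/COOH(240°) eclipsed 8.3 → 18.0 kJ/mol.
B (eclipsed): OH(0°)/COOH(0°) eclipsed 8.6; H(120°)/H(120°) eclipsed 3.8; CN(240°)/F(240°) eclipsed 6.4 → 18.8 kJ/mol.
A has the lowest total (18.0 kJ/mol).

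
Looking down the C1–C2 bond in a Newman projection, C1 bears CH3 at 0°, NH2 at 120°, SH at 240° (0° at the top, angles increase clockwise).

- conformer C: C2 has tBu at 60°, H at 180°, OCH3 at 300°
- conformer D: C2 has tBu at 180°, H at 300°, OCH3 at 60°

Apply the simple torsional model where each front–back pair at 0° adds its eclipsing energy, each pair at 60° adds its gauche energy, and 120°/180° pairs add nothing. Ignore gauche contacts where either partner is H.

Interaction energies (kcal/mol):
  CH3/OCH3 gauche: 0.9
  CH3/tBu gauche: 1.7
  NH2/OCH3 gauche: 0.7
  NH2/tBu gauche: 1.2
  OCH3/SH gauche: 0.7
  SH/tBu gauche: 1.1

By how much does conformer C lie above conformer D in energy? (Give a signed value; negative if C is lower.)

C (staggered): CH3(0°)/tBu(60°) gauche 1.7; CH3(0°)/OCH3(300°) gauche 0.9; NH2(120°)/tBu(60°) gauche 1.2; SH(240°)/OCH3(300°) gauche 0.7 → 4.5 kcal/mol.
D (staggered): CH3(0°)/OCH3(60°) gauche 0.9; NH2(120°)/tBu(180°) gauche 1.2; NH2(120°)/OCH3(60°) gauche 0.7; SH(240°)/tBu(180°) gauche 1.1 → 3.9 kcal/mol.
E(C) − E(D) = 4.5 − 3.9 = +0.6 kcal/mol.

+0.6 kcal/mol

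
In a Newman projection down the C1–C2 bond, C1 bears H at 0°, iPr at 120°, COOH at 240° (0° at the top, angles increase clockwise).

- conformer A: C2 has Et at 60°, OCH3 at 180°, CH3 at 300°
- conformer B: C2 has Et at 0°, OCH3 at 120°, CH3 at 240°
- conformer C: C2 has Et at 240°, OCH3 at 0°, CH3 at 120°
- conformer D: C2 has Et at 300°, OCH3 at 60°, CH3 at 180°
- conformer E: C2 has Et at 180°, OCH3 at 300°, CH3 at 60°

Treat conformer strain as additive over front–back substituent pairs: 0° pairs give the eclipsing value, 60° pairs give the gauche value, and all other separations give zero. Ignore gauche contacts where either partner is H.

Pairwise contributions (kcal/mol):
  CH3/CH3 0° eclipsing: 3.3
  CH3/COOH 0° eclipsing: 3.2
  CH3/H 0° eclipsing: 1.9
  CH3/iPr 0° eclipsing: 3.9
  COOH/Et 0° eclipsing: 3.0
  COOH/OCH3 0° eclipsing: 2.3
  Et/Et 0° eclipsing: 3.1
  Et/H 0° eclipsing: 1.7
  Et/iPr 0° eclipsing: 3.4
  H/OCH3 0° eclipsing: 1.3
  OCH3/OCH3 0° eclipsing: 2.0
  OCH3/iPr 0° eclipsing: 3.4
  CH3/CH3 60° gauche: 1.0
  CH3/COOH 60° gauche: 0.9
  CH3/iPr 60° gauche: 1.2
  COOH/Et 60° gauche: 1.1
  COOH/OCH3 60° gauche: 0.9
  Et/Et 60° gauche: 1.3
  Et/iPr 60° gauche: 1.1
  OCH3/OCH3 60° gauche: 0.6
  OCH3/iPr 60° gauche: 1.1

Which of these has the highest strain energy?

B

A (staggered): iPr–Et gauche, iPr–OCH3 gauche, COOH–OCH3 gauche, COOH–CH3 gauche; 1.1 + 1.1 + 0.9 + 0.9 = 4.0 kcal/mol.
B (eclipsed): H–Et eclipsed, iPr–OCH3 eclipsed, COOH–CH3 eclipsed; 1.7 + 3.4 + 3.2 = 8.3 kcal/mol.
C (eclipsed): H–OCH3 eclipsed, iPr–CH3 eclipsed, COOH–Et eclipsed; 1.3 + 3.9 + 3.0 = 8.2 kcal/mol.
D (staggered): iPr–OCH3 gauche, iPr–CH3 gauche, COOH–Et gauche, COOH–CH3 gauche; 1.1 + 1.2 + 1.1 + 0.9 = 4.3 kcal/mol.
E (staggered): iPr–Et gauche, iPr–CH3 gauche, COOH–Et gauche, COOH–OCH3 gauche; 1.1 + 1.2 + 1.1 + 0.9 = 4.3 kcal/mol.
B has the highest total (8.3 kcal/mol).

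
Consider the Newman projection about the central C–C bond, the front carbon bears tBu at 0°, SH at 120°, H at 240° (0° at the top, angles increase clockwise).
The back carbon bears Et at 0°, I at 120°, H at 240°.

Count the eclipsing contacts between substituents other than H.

2

Non-H eclipsing pairs: tBu(0°)/Et(0°); SH(120°)/I(120°) — 2 interactions.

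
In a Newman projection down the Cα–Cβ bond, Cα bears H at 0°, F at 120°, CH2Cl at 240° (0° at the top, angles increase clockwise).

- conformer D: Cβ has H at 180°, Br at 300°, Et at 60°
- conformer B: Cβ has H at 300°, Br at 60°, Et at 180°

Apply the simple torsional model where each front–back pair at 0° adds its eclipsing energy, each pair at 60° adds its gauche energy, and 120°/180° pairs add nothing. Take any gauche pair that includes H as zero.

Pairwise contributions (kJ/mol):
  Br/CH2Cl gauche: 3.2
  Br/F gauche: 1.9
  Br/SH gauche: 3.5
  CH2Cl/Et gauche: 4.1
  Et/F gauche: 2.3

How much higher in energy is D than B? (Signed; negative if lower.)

D (staggered): F(120°)/Et(60°) gauche 2.3; CH2Cl(240°)/Br(300°) gauche 3.2 → 5.5 kJ/mol.
B (staggered): F(120°)/Br(60°) gauche 1.9; F(120°)/Et(180°) gauche 2.3; CH2Cl(240°)/Et(180°) gauche 4.1 → 8.3 kJ/mol.
E(D) − E(B) = 5.5 − 8.3 = -2.8 kJ/mol.

-2.8 kJ/mol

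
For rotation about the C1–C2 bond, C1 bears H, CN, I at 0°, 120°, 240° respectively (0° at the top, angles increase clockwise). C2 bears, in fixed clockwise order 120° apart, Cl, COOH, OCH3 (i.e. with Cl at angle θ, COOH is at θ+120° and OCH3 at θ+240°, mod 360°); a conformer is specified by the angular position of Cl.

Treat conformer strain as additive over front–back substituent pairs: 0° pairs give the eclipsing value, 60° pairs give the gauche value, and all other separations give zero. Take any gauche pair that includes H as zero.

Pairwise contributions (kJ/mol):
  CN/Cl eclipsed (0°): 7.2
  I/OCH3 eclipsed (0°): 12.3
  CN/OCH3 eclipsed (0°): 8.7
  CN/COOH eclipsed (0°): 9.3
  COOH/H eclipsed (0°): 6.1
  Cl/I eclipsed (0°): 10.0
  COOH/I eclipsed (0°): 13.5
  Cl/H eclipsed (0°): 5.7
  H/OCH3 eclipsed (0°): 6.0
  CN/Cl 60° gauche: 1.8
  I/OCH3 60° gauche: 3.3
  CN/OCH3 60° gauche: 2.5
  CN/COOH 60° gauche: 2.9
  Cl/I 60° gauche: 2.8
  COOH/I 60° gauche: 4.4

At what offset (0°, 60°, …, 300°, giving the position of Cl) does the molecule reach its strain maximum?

0°

Cl at 0° is eclipsed. H at 0° is eclipsed with Cl at 0° (5.7); CN at 120° is eclipsed with COOH at 120° (9.3); I at 240° is eclipsed with OCH3 at 240° (12.3). Total 27.3 kJ/mol.
Cl at 60° is staggered. CN at 120° is gauche with Cl at 60° (1.8); CN at 120° is gauche with COOH at 180° (2.9); I at 240° is gauche with COOH at 180° (4.4); I at 240° is gauche with OCH3 at 300° (3.3). Total 12.4 kJ/mol.
Cl at 120° is eclipsed. H at 0° is eclipsed with OCH3 at 0° (6.0); CN at 120° is eclipsed with Cl at 120° (7.2); I at 240° is eclipsed with COOH at 240° (13.5). Total 26.7 kJ/mol.
Cl at 180° is staggered. CN at 120° is gauche with Cl at 180° (1.8); CN at 120° is gauche with OCH3 at 60° (2.5); I at 240° is gauche with Cl at 180° (2.8); I at 240° is gauche with COOH at 300° (4.4). Total 11.5 kJ/mol.
Cl at 240° is eclipsed. H at 0° is eclipsed with COOH at 0° (6.1); CN at 120° is eclipsed with OCH3 at 120° (8.7); I at 240° is eclipsed with Cl at 240° (10.0). Total 24.8 kJ/mol.
Cl at 300° is staggered. CN at 120° is gauche with COOH at 60° (2.9); CN at 120° is gauche with OCH3 at 180° (2.5); I at 240° is gauche with Cl at 300° (2.8); I at 240° is gauche with OCH3 at 180° (3.3). Total 11.5 kJ/mol.
The maximum (27.3 kJ/mol) occurs with Cl at 0°.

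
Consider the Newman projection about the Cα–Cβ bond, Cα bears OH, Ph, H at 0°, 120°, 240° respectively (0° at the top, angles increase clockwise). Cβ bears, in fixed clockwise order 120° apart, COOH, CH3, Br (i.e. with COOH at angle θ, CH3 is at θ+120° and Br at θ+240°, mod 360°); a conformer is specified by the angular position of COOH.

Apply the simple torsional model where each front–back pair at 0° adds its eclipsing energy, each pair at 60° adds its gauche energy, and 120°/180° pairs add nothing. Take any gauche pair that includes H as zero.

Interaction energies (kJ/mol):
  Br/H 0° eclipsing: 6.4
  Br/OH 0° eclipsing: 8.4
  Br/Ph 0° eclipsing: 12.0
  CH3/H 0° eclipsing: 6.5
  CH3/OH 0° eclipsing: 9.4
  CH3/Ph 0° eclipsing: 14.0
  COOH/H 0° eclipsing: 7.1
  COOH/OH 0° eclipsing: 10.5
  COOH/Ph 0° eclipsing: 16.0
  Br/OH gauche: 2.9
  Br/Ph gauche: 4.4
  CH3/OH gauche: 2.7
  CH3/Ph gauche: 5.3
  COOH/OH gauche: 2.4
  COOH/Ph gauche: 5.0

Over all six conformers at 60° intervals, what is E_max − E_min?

COOH at 0° (eclipsed): OH–COOH eclipsed, Ph–CH3 eclipsed, H–Br eclipsed; 10.5 + 14.0 + 6.4 = 30.9 kJ/mol.
COOH at 60° (staggered): OH–COOH gauche, OH–Br gauche, Ph–COOH gauche, Ph–CH3 gauche; 2.4 + 2.9 + 5.0 + 5.3 = 15.6 kJ/mol.
COOH at 120° (eclipsed): OH–Br eclipsed, Ph–COOH eclipsed, H–CH3 eclipsed; 8.4 + 16.0 + 6.5 = 30.9 kJ/mol.
COOH at 180° (staggered): OH–CH3 gauche, OH–Br gauche, Ph–COOH gauche, Ph–Br gauche; 2.7 + 2.9 + 5.0 + 4.4 = 15.0 kJ/mol.
COOH at 240° (eclipsed): OH–CH3 eclipsed, Ph–Br eclipsed, H–COOH eclipsed; 9.4 + 12.0 + 7.1 = 28.5 kJ/mol.
COOH at 300° (staggered): OH–COOH gauche, OH–CH3 gauche, Ph–CH3 gauche, Ph–Br gauche; 2.4 + 2.7 + 5.3 + 4.4 = 14.8 kJ/mol.
Max at 0° (30.9 kJ/mol), min at 300° (14.8 kJ/mol); barrier = 16.1 kJ/mol.

16.1 kJ/mol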